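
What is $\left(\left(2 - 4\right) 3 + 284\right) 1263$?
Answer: $351114$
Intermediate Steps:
$\left(\left(2 - 4\right) 3 + 284\right) 1263 = \left(\left(-2\right) 3 + 284\right) 1263 = \left(-6 + 284\right) 1263 = 278 \cdot 1263 = 351114$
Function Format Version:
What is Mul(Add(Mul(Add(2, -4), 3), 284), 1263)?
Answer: 351114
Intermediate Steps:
Mul(Add(Mul(Add(2, -4), 3), 284), 1263) = Mul(Add(Mul(-2, 3), 284), 1263) = Mul(Add(-6, 284), 1263) = Mul(278, 1263) = 351114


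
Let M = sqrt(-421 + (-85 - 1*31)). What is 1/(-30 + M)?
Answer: -10/479 - I*sqrt(537)/1437 ≈ -0.020877 - 0.016126*I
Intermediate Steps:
M = I*sqrt(537) (M = sqrt(-421 + (-85 - 31)) = sqrt(-421 - 116) = sqrt(-537) = I*sqrt(537) ≈ 23.173*I)
1/(-30 + M) = 1/(-30 + I*sqrt(537))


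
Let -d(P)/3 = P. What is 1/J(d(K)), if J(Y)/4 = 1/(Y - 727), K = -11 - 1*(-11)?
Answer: -727/4 ≈ -181.75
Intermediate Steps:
K = 0 (K = -11 + 11 = 0)
d(P) = -3*P
J(Y) = 4/(-727 + Y) (J(Y) = 4/(Y - 727) = 4/(-727 + Y))
1/J(d(K)) = 1/(4/(-727 - 3*0)) = 1/(4/(-727 + 0)) = 1/(4/(-727)) = 1/(4*(-1/727)) = 1/(-4/727) = -727/4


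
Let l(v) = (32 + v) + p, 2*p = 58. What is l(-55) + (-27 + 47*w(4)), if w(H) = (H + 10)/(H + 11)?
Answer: 343/15 ≈ 22.867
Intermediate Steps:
w(H) = (10 + H)/(11 + H)
p = 29 (p = (1/2)*58 = 29)
l(v) = 61 + v (l(v) = (32 + v) + 29 = 61 + v)
l(-55) + (-27 + 47*w(4)) = (61 - 55) + (-27 + 47*((10 + 4)/(11 + 4))) = 6 + (-27 + 47*(14/15)) = 6 + (-27 + 658/15) = 6 + 253/15 = 343/15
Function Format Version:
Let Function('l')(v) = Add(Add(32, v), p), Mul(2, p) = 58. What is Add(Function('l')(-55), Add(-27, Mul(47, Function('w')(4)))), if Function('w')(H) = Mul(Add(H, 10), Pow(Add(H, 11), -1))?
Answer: Rational(343, 15) ≈ 22.867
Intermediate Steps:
Function('w')(H) = Mul(Pow(Add(11, H), -1), Add(10, H)) (Function('w')(H) = Mul(Add(10, H), Pow(Add(11, H), -1)) = Mul(Pow(Add(11, H), -1), Add(10, H)))
p = 29 (p = Mul(Rational(1, 2), 58) = 29)
Function('l')(v) = Add(61, v) (Function('l')(v) = Add(Add(32, v), 29) = Add(61, v))
Add(Function('l')(-55), Add(-27, Mul(47, Function('w')(4)))) = Add(Add(61, -55), Add(-27, Mul(47, Mul(Pow(Add(11, 4), -1), Add(10, 4))))) = Add(6, Add(-27, Mul(47, Mul(Pow(15, -1), 14)))) = Add(6, Add(-27, Mul(47, Mul(Rational(1, 15), 14)))) = Add(6, Add(-27, Mul(47, Rational(14, 15)))) = Add(6, Add(-27, Rational(658, 15))) = Add(6, Rational(253, 15)) = Rational(343, 15)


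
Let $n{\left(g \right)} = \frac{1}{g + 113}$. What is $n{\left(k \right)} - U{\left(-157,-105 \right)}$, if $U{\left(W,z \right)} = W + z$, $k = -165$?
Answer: $\frac{13623}{52} \approx 261.98$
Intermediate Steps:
$n{\left(g \right)} = \frac{1}{113 + g}$
$n{\left(k \right)} - U{\left(-157,-105 \right)} = \frac{1}{113 - 165} - \left(-157 - 105\right) = \frac{1}{-52} - -262 = - \frac{1}{52} + 262 = \frac{13623}{52}$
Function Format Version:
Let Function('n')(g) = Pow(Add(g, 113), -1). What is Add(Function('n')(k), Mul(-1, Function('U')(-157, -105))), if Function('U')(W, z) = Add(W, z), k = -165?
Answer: Rational(13623, 52) ≈ 261.98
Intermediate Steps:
Function('n')(g) = Pow(Add(113, g), -1)
Add(Function('n')(k), Mul(-1, Function('U')(-157, -105))) = Add(Pow(Add(113, -165), -1), Mul(-1, Add(-157, -105))) = Add(Pow(-52, -1), Mul(-1, -262)) = Add(Rational(-1, 52), 262) = Rational(13623, 52)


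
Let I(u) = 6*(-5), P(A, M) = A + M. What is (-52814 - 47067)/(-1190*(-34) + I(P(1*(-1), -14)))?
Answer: -99881/40430 ≈ -2.4705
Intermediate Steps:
I(u) = -30
(-52814 - 47067)/(-1190*(-34) + I(P(1*(-1), -14))) = (-52814 - 47067)/(-1190*(-34) - 30) = -99881/(40460 - 30) = -99881/40430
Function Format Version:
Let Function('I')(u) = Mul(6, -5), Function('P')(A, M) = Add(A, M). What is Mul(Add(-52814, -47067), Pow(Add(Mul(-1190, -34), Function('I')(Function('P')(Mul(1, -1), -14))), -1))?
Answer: Rational(-99881, 40430) ≈ -2.4705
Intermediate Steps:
Function('I')(u) = -30
Mul(Add(-52814, -47067), Pow(Add(Mul(-1190, -34), Function('I')(Function('P')(Mul(1, -1), -14))), -1)) = Mul(Add(-52814, -47067), Pow(Add(Mul(-1190, -34), -30), -1)) = Mul(-99881, Pow(Add(40460, -30), -1)) = Mul(-99881, Pow(40430, -1)) = Mul(-99881, Rational(1, 40430)) = Rational(-99881, 40430)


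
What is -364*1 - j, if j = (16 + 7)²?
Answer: -893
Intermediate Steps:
j = 529 (j = 23² = 529)
-364*1 - j = -364*1 - 1*529 = -364 - 529 = -893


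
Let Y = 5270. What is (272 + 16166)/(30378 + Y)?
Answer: 8219/17824 ≈ 0.46112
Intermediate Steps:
(272 + 16166)/(30378 + Y) = (272 + 16166)/(30378 + 5270) = 16438/35648 = 16438*(1/35648) = 8219/17824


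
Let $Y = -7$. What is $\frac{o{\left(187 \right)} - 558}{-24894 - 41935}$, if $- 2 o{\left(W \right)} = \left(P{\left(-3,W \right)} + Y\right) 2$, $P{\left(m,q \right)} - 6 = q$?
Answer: $\frac{744}{66829} \approx 0.011133$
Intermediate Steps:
$P{\left(m,q \right)} = 6 + q$
$o{\left(W \right)} = 1 - W$ ($o{\left(W \right)} = - \frac{\left(\left(6 + W\right) - 7\right) 2}{2} = - \frac{\left(-1 + W\right) 2}{2} = - \frac{-2 + 2 W}{2} = 1 - W$)
$\frac{o{\left(187 \right)} - 558}{-24894 - 41935} = \frac{\left(1 - 187\right) - 558}{-24894 - 41935} = \frac{\left(1 - 187\right) - 558}{-66829} = \left(-186 - 558\right) \left(- \frac{1}{66829}\right) = \left(-744\right) \left(- \frac{1}{66829}\right) = \frac{744}{66829}$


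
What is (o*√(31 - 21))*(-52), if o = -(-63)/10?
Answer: -1638*√10/5 ≈ -1036.0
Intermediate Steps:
o = 63/10 (o = -(-63)/10 = -9*(-7/10) = 63/10 ≈ 6.3000)
(o*√(31 - 21))*(-52) = (63*√(31 - 21)/10)*(-52) = (63*√10/10)*(-52) = -1638*√10/5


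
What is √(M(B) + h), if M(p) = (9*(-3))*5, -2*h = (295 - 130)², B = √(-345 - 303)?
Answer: 3*I*√6110/2 ≈ 117.25*I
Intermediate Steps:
B = 18*I*√2 (B = √(-648) = 18*I*√2 ≈ 25.456*I)
h = -27225/2 (h = -(295 - 130)²/2 = -½*165² = -½*27225 = -27225/2 ≈ -13613.)
M(p) = -135 (M(p) = -27*5 = -135)
√(M(B) + h) = √(-135 - 27225/2) = √(-27495/2) = 3*I*√6110/2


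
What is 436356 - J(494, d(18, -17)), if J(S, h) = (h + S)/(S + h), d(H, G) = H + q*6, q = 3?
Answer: 436355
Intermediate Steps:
d(H, G) = 18 + H (d(H, G) = H + 3*6 = H + 18 = 18 + H)
J(S, h) = 1 (J(S, h) = (S + h)/(S + h) = 1)
436356 - J(494, d(18, -17)) = 436356 - 1*1 = 436356 - 1 = 436355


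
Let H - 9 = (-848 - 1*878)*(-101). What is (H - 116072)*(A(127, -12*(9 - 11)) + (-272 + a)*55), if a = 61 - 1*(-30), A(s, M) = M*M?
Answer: -546448677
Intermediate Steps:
A(s, M) = M**2
a = 91 (a = 61 + 30 = 91)
H = 174335 (H = 9 + (-848 - 1*878)*(-101) = 9 + (-848 - 878)*(-101) = 9 - 1726*(-101) = 9 + 174326 = 174335)
(H - 116072)*(A(127, -12*(9 - 11)) + (-272 + a)*55) = (174335 - 116072)*((-12*(9 - 11))**2 + (-272 + 91)*55) = 58263*((-12*(-2))**2 - 181*55) = 58263*(24**2 - 9955) = 58263*(576 - 9955) = 58263*(-9379) = -546448677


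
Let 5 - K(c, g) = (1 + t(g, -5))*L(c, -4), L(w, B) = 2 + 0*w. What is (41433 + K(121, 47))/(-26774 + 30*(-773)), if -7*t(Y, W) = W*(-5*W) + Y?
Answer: -72474/87437 ≈ -0.82887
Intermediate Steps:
L(w, B) = 2 (L(w, B) = 2 + 0 = 2)
t(Y, W) = -Y/7 + 5*W²/7 (t(Y, W) = -(W*(-5*W) + Y)/7 = -(-5*W² + Y)/7 = -(Y - 5*W²)/7 = -Y/7 + 5*W²/7)
K(c, g) = -229/7 + 2*g/7 (K(c, g) = 5 - (1 + (-g/7 + (5/7)*(-5)²))*2 = 5 - (1 + (-g/7 + (5/7)*25))*2 = 5 - (1 + (-g/7 + 125/7))*2 = 5 - (1 + (125/7 - g/7))*2 = 5 - (132/7 - g/7)*2 = 5 - (264/7 - 2*g/7) = 5 + (-264/7 + 2*g/7) = -229/7 + 2*g/7)
(41433 + K(121, 47))/(-26774 + 30*(-773)) = (41433 + (-229/7 + (2/7)*47))/(-26774 + 30*(-773)) = (41433 + (-229/7 + 94/7))/(-26774 - 23190) = (41433 - 135/7)/(-49964) = (289896/7)*(-1/49964) = -72474/87437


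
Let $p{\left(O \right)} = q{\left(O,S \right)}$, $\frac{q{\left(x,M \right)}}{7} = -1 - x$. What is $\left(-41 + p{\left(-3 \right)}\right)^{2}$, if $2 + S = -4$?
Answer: $729$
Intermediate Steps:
$S = -6$ ($S = -2 - 4 = -6$)
$q{\left(x,M \right)} = -7 - 7 x$ ($q{\left(x,M \right)} = 7 \left(-1 - x\right) = -7 - 7 x$)
$p{\left(O \right)} = -7 - 7 O$
$\left(-41 + p{\left(-3 \right)}\right)^{2} = \left(-41 - -14\right)^{2} = \left(-41 + \left(-7 + 21\right)\right)^{2} = \left(-41 + 14\right)^{2} = \left(-27\right)^{2} = 729$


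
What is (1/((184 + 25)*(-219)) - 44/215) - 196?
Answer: -1930804079/9840765 ≈ -196.20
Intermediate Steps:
(1/((184 + 25)*(-219)) - 44/215) - 196 = (-1/219/209 - 44*1/215) - 196 = ((1/209)*(-1/219) - 44/215) - 196 = (-1/45771 - 44/215) - 196 = -2014139/9840765 - 196 = -1930804079/9840765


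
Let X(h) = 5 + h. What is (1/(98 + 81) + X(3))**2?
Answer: 2053489/32041 ≈ 64.089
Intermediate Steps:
(1/(98 + 81) + X(3))**2 = (1/(98 + 81) + (5 + 3))**2 = (1/179 + 8)**2 = (1433/179)**2 = 2053489/32041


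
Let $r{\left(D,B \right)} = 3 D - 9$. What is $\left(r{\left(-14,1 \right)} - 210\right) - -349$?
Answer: $88$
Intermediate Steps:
$r{\left(D,B \right)} = -9 + 3 D$
$\left(r{\left(-14,1 \right)} - 210\right) - -349 = \left(\left(-9 + 3 \left(-14\right)\right) - 210\right) - -349 = \left(\left(-9 - 42\right) - 210\right) + 349 = \left(-51 - 210\right) + 349 = -261 + 349 = 88$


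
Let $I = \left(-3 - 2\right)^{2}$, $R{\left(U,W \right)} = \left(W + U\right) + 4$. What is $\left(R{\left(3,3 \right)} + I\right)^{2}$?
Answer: $1225$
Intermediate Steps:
$R{\left(U,W \right)} = 4 + U + W$ ($R{\left(U,W \right)} = \left(U + W\right) + 4 = 4 + U + W$)
$I = 25$ ($I = \left(-5\right)^{2} = 25$)
$\left(R{\left(3,3 \right)} + I\right)^{2} = \left(\left(4 + 3 + 3\right) + 25\right)^{2} = \left(10 + 25\right)^{2} = 35^{2} = 1225$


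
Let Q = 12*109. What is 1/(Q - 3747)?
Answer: -1/2439 ≈ -0.00041000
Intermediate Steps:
Q = 1308
1/(Q - 3747) = 1/(1308 - 3747) = 1/(-2439) = -1/2439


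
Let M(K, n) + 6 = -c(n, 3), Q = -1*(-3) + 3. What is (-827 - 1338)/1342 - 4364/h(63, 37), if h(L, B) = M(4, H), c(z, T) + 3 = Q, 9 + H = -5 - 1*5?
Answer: 5837003/12078 ≈ 483.28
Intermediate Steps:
H = -19 (H = -9 + (-5 - 1*5) = -9 + (-5 - 5) = -9 - 10 = -19)
Q = 6 (Q = 3 + 3 = 6)
c(z, T) = 3 (c(z, T) = -3 + 6 = 3)
M(K, n) = -9 (M(K, n) = -6 - 1*3 = -6 - 3 = -9)
h(L, B) = -9
(-827 - 1338)/1342 - 4364/h(63, 37) = (-827 - 1338)/1342 - 4364/(-9) = -2165*1/1342 - 4364*(-1/9) = -2165/1342 + 4364/9 = 5837003/12078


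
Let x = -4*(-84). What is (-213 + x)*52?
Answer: 6396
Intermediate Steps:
x = 336
(-213 + x)*52 = (-213 + 336)*52 = 123*52 = 6396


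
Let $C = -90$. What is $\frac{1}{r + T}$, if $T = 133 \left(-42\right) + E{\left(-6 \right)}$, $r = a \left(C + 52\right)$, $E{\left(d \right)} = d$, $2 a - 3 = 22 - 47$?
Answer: $- \frac{1}{5174} \approx -0.00019327$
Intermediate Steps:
$a = -11$ ($a = \frac{3}{2} + \frac{22 - 47}{2} = \frac{3}{2} + \frac{1}{2} \left(-25\right) = \frac{3}{2} - \frac{25}{2} = -11$)
$r = 418$ ($r = - 11 \left(-90 + 52\right) = \left(-11\right) \left(-38\right) = 418$)
$T = -5592$ ($T = 133 \left(-42\right) - 6 = -5586 - 6 = -5592$)
$\frac{1}{r + T} = \frac{1}{418 - 5592} = \frac{1}{-5174} = - \frac{1}{5174}$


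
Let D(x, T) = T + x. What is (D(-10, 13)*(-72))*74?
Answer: -15984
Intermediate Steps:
(D(-10, 13)*(-72))*74 = ((13 - 10)*(-72))*74 = (3*(-72))*74 = -216*74 = -15984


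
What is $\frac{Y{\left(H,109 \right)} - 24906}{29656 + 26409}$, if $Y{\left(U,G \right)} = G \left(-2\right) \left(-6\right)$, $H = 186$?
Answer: $- \frac{23598}{56065} \approx -0.4209$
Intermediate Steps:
$Y{\left(U,G \right)} = 12 G$ ($Y{\left(U,G \right)} = - 2 G \left(-6\right) = 12 G$)
$\frac{Y{\left(H,109 \right)} - 24906}{29656 + 26409} = \frac{12 \cdot 109 - 24906}{29656 + 26409} = \frac{1308 - 24906}{56065} = \left(-23598\right) \frac{1}{56065} = - \frac{23598}{56065}$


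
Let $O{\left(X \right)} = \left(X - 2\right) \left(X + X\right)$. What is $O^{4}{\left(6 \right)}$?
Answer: $5308416$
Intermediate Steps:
$O{\left(X \right)} = 2 X \left(-2 + X\right)$ ($O{\left(X \right)} = \left(-2 + X\right) 2 X = 2 X \left(-2 + X\right)$)
$O^{4}{\left(6 \right)} = \left(2 \cdot 6 \left(-2 + 6\right)\right)^{4} = \left(2 \cdot 6 \cdot 4\right)^{4} = 48^{4} = 5308416$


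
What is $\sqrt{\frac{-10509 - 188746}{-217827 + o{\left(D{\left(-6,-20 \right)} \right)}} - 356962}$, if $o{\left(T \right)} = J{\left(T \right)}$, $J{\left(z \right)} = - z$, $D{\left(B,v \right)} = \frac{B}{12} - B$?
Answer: $\frac{6 i \sqrt{75280710061957}}{87133} \approx 597.46 i$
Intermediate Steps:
$D{\left(B,v \right)} = - \frac{11 B}{12}$ ($D{\left(B,v \right)} = B \frac{1}{12} - B = \frac{B}{12} - B = - \frac{11 B}{12}$)
$o{\left(T \right)} = - T$
$\sqrt{\frac{-10509 - 188746}{-217827 + o{\left(D{\left(-6,-20 \right)} \right)}} - 356962} = \sqrt{\frac{-10509 - 188746}{-217827 - \left(- \frac{11}{12}\right) \left(-6\right)} - 356962} = \sqrt{- \frac{199255}{-217827 - \frac{11}{2}} - 356962} = \sqrt{- \frac{199255}{- \frac{435665}{2}} - 356962} = \sqrt{\left(-199255\right) \left(- \frac{2}{435665}\right) - 356962} = \sqrt{\frac{79702}{87133} - 356962} = \sqrt{- \frac{31103090244}{87133}} = \frac{6 i \sqrt{75280710061957}}{87133}$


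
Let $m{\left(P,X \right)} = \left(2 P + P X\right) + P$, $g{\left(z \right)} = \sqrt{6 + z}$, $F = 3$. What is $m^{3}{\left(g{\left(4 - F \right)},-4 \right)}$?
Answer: $- 7 \sqrt{7} \approx -18.52$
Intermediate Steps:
$m{\left(P,X \right)} = 3 P + P X$
$m^{3}{\left(g{\left(4 - F \right)},-4 \right)} = \left(\sqrt{6 + \left(4 - 3\right)} \left(3 - 4\right)\right)^{3} = \left(\sqrt{6 + \left(4 - 3\right)} \left(-1\right)\right)^{3} = \left(\sqrt{6 + 1} \left(-1\right)\right)^{3} = \left(\sqrt{7} \left(-1\right)\right)^{3} = \left(- \sqrt{7}\right)^{3} = - 7 \sqrt{7}$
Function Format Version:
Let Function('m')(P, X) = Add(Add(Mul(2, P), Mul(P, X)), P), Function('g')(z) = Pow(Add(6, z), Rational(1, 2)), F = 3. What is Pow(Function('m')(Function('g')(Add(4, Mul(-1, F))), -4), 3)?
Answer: Mul(-7, Pow(7, Rational(1, 2))) ≈ -18.520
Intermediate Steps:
Function('m')(P, X) = Add(Mul(3, P), Mul(P, X))
Pow(Function('m')(Function('g')(Add(4, Mul(-1, F))), -4), 3) = Pow(Mul(Pow(Add(6, Add(4, Mul(-1, 3))), Rational(1, 2)), Add(3, -4)), 3) = Pow(Mul(Pow(Add(6, Add(4, -3)), Rational(1, 2)), -1), 3) = Pow(Mul(Pow(Add(6, 1), Rational(1, 2)), -1), 3) = Pow(Mul(Pow(7, Rational(1, 2)), -1), 3) = Pow(Mul(-1, Pow(7, Rational(1, 2))), 3) = Mul(-7, Pow(7, Rational(1, 2)))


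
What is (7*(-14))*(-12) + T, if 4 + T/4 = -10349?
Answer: -40236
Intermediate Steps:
T = -41412 (T = -16 + 4*(-10349) = -16 - 41396 = -41412)
(7*(-14))*(-12) + T = (7*(-14))*(-12) - 41412 = -98*(-12) - 41412 = 1176 - 41412 = -40236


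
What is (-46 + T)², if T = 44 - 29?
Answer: 961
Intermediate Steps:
T = 15
(-46 + T)² = (-46 + 15)² = (-31)² = 961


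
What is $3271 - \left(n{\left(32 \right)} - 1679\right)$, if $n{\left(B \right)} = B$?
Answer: $4918$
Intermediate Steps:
$3271 - \left(n{\left(32 \right)} - 1679\right) = 3271 - \left(32 - 1679\right) = 3271 - -1647 = 3271 + 1647 = 4918$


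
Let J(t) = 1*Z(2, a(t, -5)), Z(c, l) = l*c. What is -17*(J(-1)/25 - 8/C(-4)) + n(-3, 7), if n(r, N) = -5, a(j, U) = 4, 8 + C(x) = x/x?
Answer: -5227/175 ≈ -29.869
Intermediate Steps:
C(x) = -7 (C(x) = -8 + x/x = -8 + 1 = -7)
Z(c, l) = c*l
J(t) = 8 (J(t) = 1*(2*4) = 1*8 = 8)
-17*(J(-1)/25 - 8/C(-4)) + n(-3, 7) = -17*(8/25 - 8/(-7)) - 5 = -17*(8*(1/25) - 8*(-1/7)) - 5 = -17*(8/25 + 8/7) - 5 = -17*256/175 - 5 = -4352/175 - 5 = -5227/175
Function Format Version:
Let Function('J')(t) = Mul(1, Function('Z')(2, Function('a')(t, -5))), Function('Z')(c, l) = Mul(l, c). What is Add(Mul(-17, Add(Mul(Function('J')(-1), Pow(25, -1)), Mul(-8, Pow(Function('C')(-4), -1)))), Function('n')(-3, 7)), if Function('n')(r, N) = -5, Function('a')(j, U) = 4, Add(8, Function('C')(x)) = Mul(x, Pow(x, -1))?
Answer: Rational(-5227, 175) ≈ -29.869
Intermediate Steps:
Function('C')(x) = -7 (Function('C')(x) = Add(-8, Mul(x, Pow(x, -1))) = Add(-8, 1) = -7)
Function('Z')(c, l) = Mul(c, l)
Function('J')(t) = 8 (Function('J')(t) = Mul(1, Mul(2, 4)) = Mul(1, 8) = 8)
Add(Mul(-17, Add(Mul(Function('J')(-1), Pow(25, -1)), Mul(-8, Pow(Function('C')(-4), -1)))), Function('n')(-3, 7)) = Add(Mul(-17, Add(Mul(8, Pow(25, -1)), Mul(-8, Pow(-7, -1)))), -5) = Add(Mul(-17, Add(Mul(8, Rational(1, 25)), Mul(-8, Rational(-1, 7)))), -5) = Add(Mul(-17, Add(Rational(8, 25), Rational(8, 7))), -5) = Add(Mul(-17, Rational(256, 175)), -5) = Add(Rational(-4352, 175), -5) = Rational(-5227, 175)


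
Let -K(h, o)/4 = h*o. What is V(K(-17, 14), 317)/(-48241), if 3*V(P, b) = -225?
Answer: 75/48241 ≈ 0.0015547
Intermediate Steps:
K(h, o) = -4*h*o
V(P, b) = -75 (V(P, b) = (1/3)*(-225) = -75)
V(K(-17, 14), 317)/(-48241) = -75/(-48241) = -75*(-1/48241) = 75/48241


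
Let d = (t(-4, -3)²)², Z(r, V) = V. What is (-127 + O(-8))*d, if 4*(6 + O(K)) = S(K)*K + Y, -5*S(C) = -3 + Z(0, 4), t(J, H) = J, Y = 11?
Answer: -166208/5 ≈ -33242.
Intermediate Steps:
S(C) = -⅕ (S(C) = -(-3 + 4)/5 = -⅕*1 = -⅕)
d = 256 (d = ((-4)²)² = 16² = 256)
O(K) = -13/4 - K/20 (O(K) = -6 + (-K/5 + 11)/4 = -6 + (11 - K/5)/4 = -6 + (11/4 - K/20) = -13/4 - K/20)
(-127 + O(-8))*d = (-127 + (-13/4 - 1/20*(-8)))*256 = (-127 + (-13/4 + ⅖))*256 = (-127 - 57/20)*256 = -2597/20*256 = -166208/5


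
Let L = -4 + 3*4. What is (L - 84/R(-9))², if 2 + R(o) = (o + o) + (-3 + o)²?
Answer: 51529/961 ≈ 53.620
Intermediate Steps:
R(o) = -2 + (-3 + o)² + 2*o (R(o) = -2 + ((o + o) + (-3 + o)²) = -2 + (2*o + (-3 + o)²) = -2 + ((-3 + o)² + 2*o) = -2 + (-3 + o)² + 2*o)
L = 8 (L = -4 + 12 = 8)
(L - 84/R(-9))² = (8 - 84/(7 + (-9)² - 4*(-9)))² = (8 - 84/(7 + 81 + 36))² = (8 - 84/124)² = (8 - 84*1/124)² = (8 - 21/31)² = (227/31)² = 51529/961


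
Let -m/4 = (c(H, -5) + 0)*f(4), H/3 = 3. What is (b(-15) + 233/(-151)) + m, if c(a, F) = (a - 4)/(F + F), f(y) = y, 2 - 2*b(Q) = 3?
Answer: 1799/302 ≈ 5.9570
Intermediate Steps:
b(Q) = -½ (b(Q) = 1 - ½*3 = 1 - 3/2 = -½)
H = 9 (H = 3*3 = 9)
c(a, F) = (-4 + a)/(2*F) (c(a, F) = (-4 + a)/((2*F)) = (-4 + a)*(1/(2*F)) = (-4 + a)/(2*F))
m = 8 (m = -4*((½)*(-4 + 9)/(-5) + 0)*4 = -4*((½)*(-⅕)*5 + 0)*4 = -4*(-½ + 0)*4 = -(-2)*4 = -4*(-2) = 8)
(b(-15) + 233/(-151)) + m = (-½ + 233/(-151)) + 8 = (-½ + 233*(-1/151)) + 8 = (-½ - 233/151) + 8 = -617/302 + 8 = 1799/302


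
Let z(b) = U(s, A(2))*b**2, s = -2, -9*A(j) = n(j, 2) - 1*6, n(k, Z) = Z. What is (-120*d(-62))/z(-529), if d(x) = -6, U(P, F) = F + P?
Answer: -3240/1958887 ≈ -0.0016540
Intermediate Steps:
A(j) = 4/9 (A(j) = -(2 - 1*6)/9 = -(2 - 6)/9 = -1/9*(-4) = 4/9)
z(b) = -14*b**2/9 (z(b) = (4/9 - 2)*b**2 = -14*b**2/9)
(-120*d(-62))/z(-529) = (-120*(-6))/((-14/9*(-529)**2)) = 720/((-14/9*279841)) = 720/(-3917774/9) = 720*(-9/3917774) = -3240/1958887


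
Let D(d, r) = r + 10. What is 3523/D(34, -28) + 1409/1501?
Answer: -5262661/27018 ≈ -194.78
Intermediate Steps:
D(d, r) = 10 + r
3523/D(34, -28) + 1409/1501 = 3523/(10 - 28) + 1409/1501 = 3523/(-18) + 1409*(1/1501) = 3523*(-1/18) + 1409/1501 = -3523/18 + 1409/1501 = -5262661/27018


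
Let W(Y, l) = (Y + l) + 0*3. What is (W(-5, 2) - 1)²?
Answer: 16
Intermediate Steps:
W(Y, l) = Y + l (W(Y, l) = (Y + l) + 0 = Y + l)
(W(-5, 2) - 1)² = ((-5 + 2) - 1)² = (-3 - 1)² = (-4)² = 16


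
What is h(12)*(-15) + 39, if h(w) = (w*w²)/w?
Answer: -2121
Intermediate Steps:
h(w) = w² (h(w) = w³/w = w²)
h(12)*(-15) + 39 = 12²*(-15) + 39 = 144*(-15) + 39 = -2160 + 39 = -2121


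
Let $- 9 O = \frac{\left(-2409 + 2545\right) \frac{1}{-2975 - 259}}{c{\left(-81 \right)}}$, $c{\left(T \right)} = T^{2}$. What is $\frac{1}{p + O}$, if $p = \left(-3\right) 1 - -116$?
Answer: $\frac{95482233}{10789492397} \approx 0.0088496$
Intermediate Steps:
$p = 113$ ($p = -3 + 116 = 113$)
$O = \frac{68}{95482233}$ ($O = - \frac{\frac{-2409 + 2545}{-2975 - 259} \frac{1}{\left(-81\right)^{2}}}{9} = - \frac{\frac{136}{-3234} \cdot \frac{1}{6561}}{9} = - \frac{136 \left(- \frac{1}{3234}\right) \frac{1}{6561}}{9} = - \frac{\left(- \frac{68}{1617}\right) \frac{1}{6561}}{9} = \left(- \frac{1}{9}\right) \left(- \frac{68}{10609137}\right) = \frac{68}{95482233} \approx 7.1217 \cdot 10^{-7}$)
$\frac{1}{p + O} = \frac{1}{113 + \frac{68}{95482233}} = \frac{1}{\frac{10789492397}{95482233}} = \frac{95482233}{10789492397}$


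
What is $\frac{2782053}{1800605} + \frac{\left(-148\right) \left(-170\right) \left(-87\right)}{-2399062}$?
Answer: $\frac{5307848965443}{2159881516255} \approx 2.4575$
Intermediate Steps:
$\frac{2782053}{1800605} + \frac{\left(-148\right) \left(-170\right) \left(-87\right)}{-2399062} = 2782053 \cdot \frac{1}{1800605} + 25160 \left(-87\right) \left(- \frac{1}{2399062}\right) = \frac{2782053}{1800605} - - \frac{1094460}{1199531} = \frac{2782053}{1800605} + \frac{1094460}{1199531} = \frac{5307848965443}{2159881516255}$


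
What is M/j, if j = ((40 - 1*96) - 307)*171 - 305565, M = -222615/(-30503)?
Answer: -74205/3738020638 ≈ -1.9851e-5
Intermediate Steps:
M = 222615/30503 (M = -222615*(-1/30503) = 222615/30503 ≈ 7.2981)
j = -367638 (j = ((40 - 96) - 307)*171 - 305565 = (-56 - 307)*171 - 305565 = -363*171 - 305565 = -62073 - 305565 = -367638)
M/j = (222615/30503)/(-367638) = (222615/30503)*(-1/367638) = -74205/3738020638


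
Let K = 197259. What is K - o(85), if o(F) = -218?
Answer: 197477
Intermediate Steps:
K - o(85) = 197259 - 1*(-218) = 197259 + 218 = 197477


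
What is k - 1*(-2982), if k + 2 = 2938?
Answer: 5918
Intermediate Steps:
k = 2936 (k = -2 + 2938 = 2936)
k - 1*(-2982) = 2936 - 1*(-2982) = 2936 + 2982 = 5918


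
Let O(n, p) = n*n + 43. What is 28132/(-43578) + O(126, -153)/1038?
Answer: 110752861/7538994 ≈ 14.691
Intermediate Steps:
O(n, p) = 43 + n² (O(n, p) = n² + 43 = 43 + n²)
28132/(-43578) + O(126, -153)/1038 = 28132/(-43578) + (43 + 126²)/1038 = 28132*(-1/43578) + (43 + 15876)*(1/1038) = -14066/21789 + 15919*(1/1038) = -14066/21789 + 15919/1038 = 110752861/7538994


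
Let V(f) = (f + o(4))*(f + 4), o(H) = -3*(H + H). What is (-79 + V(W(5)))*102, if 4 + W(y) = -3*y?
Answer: 57732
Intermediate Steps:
o(H) = -6*H
W(y) = -4 - 3*y
V(f) = (-24 + f)*(4 + f) (V(f) = (f - 6*4)*(f + 4) = (f - 24)*(4 + f) = (-24 + f)*(4 + f))
(-79 + V(W(5)))*102 = (-79 + (-96 + (-4 - 3*5)**2 - 20*(-4 - 3*5)))*102 = (-79 + (-96 + (-4 - 15)**2 - 20*(-4 - 15)))*102 = (-79 + (-96 + (-19)**2 - 20*(-19)))*102 = (-79 + (-96 + 361 + 380))*102 = (-79 + 645)*102 = 566*102 = 57732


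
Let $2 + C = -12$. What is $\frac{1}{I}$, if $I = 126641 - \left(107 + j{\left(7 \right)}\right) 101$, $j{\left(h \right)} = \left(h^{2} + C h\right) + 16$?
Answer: $\frac{1}{119167} \approx 8.3916 \cdot 10^{-6}$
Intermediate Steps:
$C = -14$ ($C = -2 - 12 = -14$)
$j{\left(h \right)} = 16 + h^{2} - 14 h$ ($j{\left(h \right)} = \left(h^{2} - 14 h\right) + 16 = 16 + h^{2} - 14 h$)
$I = 119167$ ($I = 126641 - \left(107 + \left(16 + 7^{2} - 98\right)\right) 101 = 126641 - \left(107 + \left(16 + 49 - 98\right)\right) 101 = 126641 - \left(107 - 33\right) 101 = 126641 - 74 \cdot 101 = 126641 - 7474 = 119167$)
$\frac{1}{I} = \frac{1}{119167}$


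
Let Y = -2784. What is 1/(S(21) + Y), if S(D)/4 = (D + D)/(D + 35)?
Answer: -1/2781 ≈ -0.00035958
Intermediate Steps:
S(D) = 8*D/(35 + D) (S(D) = 4*((D + D)/(D + 35)) = 4*((2*D)/(35 + D)) = 4*(2*D/(35 + D)) = 8*D/(35 + D))
1/(S(21) + Y) = 1/(8*21/(35 + 21) - 2784) = 1/(8*21/56 - 2784) = 1/(8*21*(1/56) - 2784) = 1/(3 - 2784) = 1/(-2781) = -1/2781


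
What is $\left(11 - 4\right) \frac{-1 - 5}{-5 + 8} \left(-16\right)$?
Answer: $224$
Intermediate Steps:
$\left(11 - 4\right) \frac{-1 - 5}{-5 + 8} \left(-16\right) = 7 \left(- \frac{6}{3}\right) \left(-16\right) = 7 \left(\left(-6\right) \frac{1}{3}\right) \left(-16\right) = 7 \left(-2\right) \left(-16\right) = \left(-14\right) \left(-16\right) = 224$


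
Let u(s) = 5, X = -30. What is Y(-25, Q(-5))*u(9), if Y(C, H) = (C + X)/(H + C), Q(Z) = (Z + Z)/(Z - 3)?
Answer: 220/19 ≈ 11.579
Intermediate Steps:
Q(Z) = 2*Z/(-3 + Z) (Q(Z) = (2*Z)/(-3 + Z) = 2*Z/(-3 + Z))
Y(C, H) = (-30 + C)/(C + H) (Y(C, H) = (C - 30)/(H + C) = (-30 + C)/(C + H))
Y(-25, Q(-5))*u(9) = ((-30 - 25)/(-25 + 2*(-5)/(-3 - 5)))*5 = (-55/(-25 + 2*(-5)/(-8)))*5 = (-55/(-25 + 2*(-5)*(-1/8)))*5 = (-55/(-25 + 5/4))*5 = (-55/(-95/4))*5 = -4/95*(-55)*5 = (44/19)*5 = 220/19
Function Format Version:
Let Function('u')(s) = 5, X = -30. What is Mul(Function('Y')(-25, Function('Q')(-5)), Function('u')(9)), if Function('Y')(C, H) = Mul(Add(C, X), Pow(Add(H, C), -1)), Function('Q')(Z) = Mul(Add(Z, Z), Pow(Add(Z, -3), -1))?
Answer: Rational(220, 19) ≈ 11.579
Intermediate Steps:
Function('Q')(Z) = Mul(2, Z, Pow(Add(-3, Z), -1)) (Function('Q')(Z) = Mul(Mul(2, Z), Pow(Add(-3, Z), -1)) = Mul(2, Z, Pow(Add(-3, Z), -1)))
Function('Y')(C, H) = Mul(Pow(Add(C, H), -1), Add(-30, C)) (Function('Y')(C, H) = Mul(Add(C, -30), Pow(Add(H, C), -1)) = Mul(Add(-30, C), Pow(Add(C, H), -1)) = Mul(Pow(Add(C, H), -1), Add(-30, C)))
Mul(Function('Y')(-25, Function('Q')(-5)), Function('u')(9)) = Mul(Mul(Pow(Add(-25, Mul(2, -5, Pow(Add(-3, -5), -1))), -1), Add(-30, -25)), 5) = Mul(Mul(Pow(Add(-25, Mul(2, -5, Pow(-8, -1))), -1), -55), 5) = Mul(Mul(Pow(Add(-25, Mul(2, -5, Rational(-1, 8))), -1), -55), 5) = Mul(Mul(Pow(Add(-25, Rational(5, 4)), -1), -55), 5) = Mul(Mul(Pow(Rational(-95, 4), -1), -55), 5) = Mul(Mul(Rational(-4, 95), -55), 5) = Mul(Rational(44, 19), 5) = Rational(220, 19)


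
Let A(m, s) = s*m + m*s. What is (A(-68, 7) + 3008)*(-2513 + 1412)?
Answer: -2263656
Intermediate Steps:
A(m, s) = 2*m*s (A(m, s) = m*s + m*s = 2*m*s)
(A(-68, 7) + 3008)*(-2513 + 1412) = (2*(-68)*7 + 3008)*(-2513 + 1412) = (-952 + 3008)*(-1101) = 2056*(-1101) = -2263656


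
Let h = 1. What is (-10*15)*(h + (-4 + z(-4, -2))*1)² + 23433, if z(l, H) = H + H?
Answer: 16083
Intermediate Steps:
z(l, H) = 2*H
(-10*15)*(h + (-4 + z(-4, -2))*1)² + 23433 = (-10*15)*(1 + (-4 + 2*(-2))*1)² + 23433 = -150*(1 + (-4 - 4)*1)² + 23433 = -150*(1 - 8*1)² + 23433 = -150*(1 - 8)² + 23433 = -150*(-7)² + 23433 = -150*49 + 23433 = -7350 + 23433 = 16083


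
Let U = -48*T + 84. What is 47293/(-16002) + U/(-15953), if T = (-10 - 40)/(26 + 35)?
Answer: -6591825431/2224582038 ≈ -2.9632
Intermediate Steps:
T = -50/61 ≈ -0.81967
U = 7524/61 (U = -48*(-50/61) + 84 = 2400/61 + 84 = 7524/61 ≈ 123.34)
47293/(-16002) + U/(-15953) = 47293/(-16002) + (7524/61)/(-15953) = 47293*(-1/16002) + (7524/61)*(-1/15953) = -47293/16002 - 7524/973133 = -6591825431/2224582038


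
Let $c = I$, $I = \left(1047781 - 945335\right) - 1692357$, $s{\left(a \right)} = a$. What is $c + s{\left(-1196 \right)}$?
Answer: $-1591107$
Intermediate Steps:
$I = -1589911$ ($I = 102446 - 1692357 = -1589911$)
$c = -1589911$
$c + s{\left(-1196 \right)} = -1589911 - 1196 = -1591107$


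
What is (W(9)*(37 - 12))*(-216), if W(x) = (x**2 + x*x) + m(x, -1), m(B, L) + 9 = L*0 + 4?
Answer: -847800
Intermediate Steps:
m(B, L) = -5 (m(B, L) = -9 + (L*0 + 4) = -9 + (0 + 4) = -9 + 4 = -5)
W(x) = -5 + 2*x**2 (W(x) = (x**2 + x*x) - 5 = (x**2 + x**2) - 5 = 2*x**2 - 5 = -5 + 2*x**2)
(W(9)*(37 - 12))*(-216) = ((-5 + 2*9**2)*(37 - 12))*(-216) = ((-5 + 2*81)*25)*(-216) = ((-5 + 162)*25)*(-216) = (157*25)*(-216) = 3925*(-216) = -847800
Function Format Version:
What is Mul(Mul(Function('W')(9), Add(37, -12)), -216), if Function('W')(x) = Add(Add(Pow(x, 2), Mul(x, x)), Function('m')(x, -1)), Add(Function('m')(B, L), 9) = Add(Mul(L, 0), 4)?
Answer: -847800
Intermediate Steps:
Function('m')(B, L) = -5 (Function('m')(B, L) = Add(-9, Add(Mul(L, 0), 4)) = Add(-9, Add(0, 4)) = Add(-9, 4) = -5)
Function('W')(x) = Add(-5, Mul(2, Pow(x, 2))) (Function('W')(x) = Add(Add(Pow(x, 2), Mul(x, x)), -5) = Add(Add(Pow(x, 2), Pow(x, 2)), -5) = Add(Mul(2, Pow(x, 2)), -5) = Add(-5, Mul(2, Pow(x, 2))))
Mul(Mul(Function('W')(9), Add(37, -12)), -216) = Mul(Mul(Add(-5, Mul(2, Pow(9, 2))), Add(37, -12)), -216) = Mul(Mul(Add(-5, Mul(2, 81)), 25), -216) = Mul(Mul(Add(-5, 162), 25), -216) = Mul(Mul(157, 25), -216) = Mul(3925, -216) = -847800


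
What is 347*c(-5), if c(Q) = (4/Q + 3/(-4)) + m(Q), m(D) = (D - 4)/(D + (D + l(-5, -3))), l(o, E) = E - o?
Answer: -5899/40 ≈ -147.48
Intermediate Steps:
m(D) = (-4 + D)/(2 + 2*D) (m(D) = (D - 4)/(D + (D + (-3 - 1*(-5)))) = (-4 + D)/(D + (D + (-3 + 5))) = (-4 + D)/(D + (D + 2)) = (-4 + D)/(D + (2 + D)) = (-4 + D)/(2 + 2*D))
c(Q) = -3/4 + 4/Q + (-4 + Q)/(2*(1 + Q)) (c(Q) = (4/Q + 3/(-4)) + (-4 + Q)/(2*(1 + Q)) = (4/Q + 3*(-1/4)) + (-4 + Q)/(2*(1 + Q)) = (4/Q - 3/4) + (-4 + Q)/(2*(1 + Q)) = (-3/4 + 4/Q) + (-4 + Q)/(2*(1 + Q)) = -3/4 + 4/Q + (-4 + Q)/(2*(1 + Q)))
347*c(-5) = 347*((1/4)*(16 - 1*(-5)**2 + 5*(-5))/(-5*(1 - 5))) = 347*((1/4)*(-1/5)*(16 - 1*25 - 25)/(-4)) = 347*((1/4)*(-1/5)*(-1/4)*(16 - 25 - 25)) = 347*((1/4)*(-1/5)*(-1/4)*(-34)) = 347*(-17/40) = -5899/40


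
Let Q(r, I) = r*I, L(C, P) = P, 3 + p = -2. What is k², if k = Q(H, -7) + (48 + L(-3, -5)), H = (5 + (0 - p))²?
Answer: 431649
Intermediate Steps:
p = -5 (p = -3 - 2 = -5)
H = 100 (H = (5 + (0 - 1*(-5)))² = (5 + (0 + 5))² = (5 + 5)² = 10² = 100)
Q(r, I) = I*r
k = -657 (k = -7*100 + (48 - 5) = -700 + 43 = -657)
k² = (-657)² = 431649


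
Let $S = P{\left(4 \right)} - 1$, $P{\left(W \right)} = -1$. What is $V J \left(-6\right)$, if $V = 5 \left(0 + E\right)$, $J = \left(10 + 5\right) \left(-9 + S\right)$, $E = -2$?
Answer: $-9900$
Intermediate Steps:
$S = -2$ ($S = -1 - 1 = -2$)
$J = -165$ ($J = \left(10 + 5\right) \left(-9 - 2\right) = 15 \left(-11\right) = -165$)
$V = -10$ ($V = 5 \left(0 - 2\right) = 5 \left(-2\right) = -10$)
$V J \left(-6\right) = \left(-10\right) \left(-165\right) \left(-6\right) = 1650 \left(-6\right) = -9900$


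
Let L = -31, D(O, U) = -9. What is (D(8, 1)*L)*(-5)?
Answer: -1395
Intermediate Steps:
(D(8, 1)*L)*(-5) = -9*(-31)*(-5) = 279*(-5) = -1395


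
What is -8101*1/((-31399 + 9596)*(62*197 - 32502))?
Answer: -8101/442339264 ≈ -1.8314e-5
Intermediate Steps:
-8101*1/((-31399 + 9596)*(62*197 - 32502)) = -8101*(-1/(21803*(12214 - 32502))) = -8101/((-21803*(-20288))) = -8101/442339264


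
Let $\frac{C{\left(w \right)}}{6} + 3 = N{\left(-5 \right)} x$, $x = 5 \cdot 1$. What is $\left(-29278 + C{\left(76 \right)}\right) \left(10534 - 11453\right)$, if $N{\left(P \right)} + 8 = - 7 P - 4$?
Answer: $26288914$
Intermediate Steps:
$x = 5$
$N{\left(P \right)} = -12 - 7 P$ ($N{\left(P \right)} = -8 - \left(4 + 7 P\right) = -12 - 7 P$)
$C{\left(w \right)} = 672$ ($C{\left(w \right)} = -18 + 6 \left(-12 - -35\right) 5 = -18 + 6 \left(-12 + 35\right) 5 = -18 + 6 \cdot 23 \cdot 5 = -18 + 6 \cdot 115 = -18 + 690 = 672$)
$\left(-29278 + C{\left(76 \right)}\right) \left(10534 - 11453\right) = \left(-29278 + 672\right) \left(10534 - 11453\right) = \left(-28606\right) \left(-919\right) = 26288914$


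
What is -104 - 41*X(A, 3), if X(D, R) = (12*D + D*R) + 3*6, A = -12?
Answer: 6538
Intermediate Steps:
X(D, R) = 18 + 12*D + D*R (X(D, R) = (12*D + D*R) + 18 = 18 + 12*D + D*R)
-104 - 41*X(A, 3) = -104 - 41*(18 + 12*(-12) - 12*3) = -104 - 41*(18 - 144 - 36) = -104 - 41*(-162) = -104 + 6642 = 6538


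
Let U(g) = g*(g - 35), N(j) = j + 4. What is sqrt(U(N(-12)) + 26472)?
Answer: 8*sqrt(419) ≈ 163.76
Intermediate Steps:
N(j) = 4 + j
U(g) = g*(-35 + g)
sqrt(U(N(-12)) + 26472) = sqrt((4 - 12)*(-35 + (4 - 12)) + 26472) = sqrt(-8*(-35 - 8) + 26472) = sqrt(-8*(-43) + 26472) = sqrt(344 + 26472) = sqrt(26816) = 8*sqrt(419)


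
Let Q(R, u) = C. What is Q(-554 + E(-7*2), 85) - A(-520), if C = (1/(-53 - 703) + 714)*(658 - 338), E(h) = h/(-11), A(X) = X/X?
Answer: 43182451/189 ≈ 2.2848e+5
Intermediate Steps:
A(X) = 1
E(h) = -h/11 (E(h) = h*(-1/11) = -h/11)
C = 43182640/189 (C = (1/(-756) + 714)*320 = (-1/756 + 714)*320 = (539783/756)*320 = 43182640/189 ≈ 2.2848e+5)
Q(R, u) = 43182640/189
Q(-554 + E(-7*2), 85) - A(-520) = 43182640/189 - 1*1 = 43182640/189 - 1 = 43182451/189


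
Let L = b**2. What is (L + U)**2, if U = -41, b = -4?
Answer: 625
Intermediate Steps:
L = 16 (L = (-4)**2 = 16)
(L + U)**2 = (16 - 41)**2 = (-25)**2 = 625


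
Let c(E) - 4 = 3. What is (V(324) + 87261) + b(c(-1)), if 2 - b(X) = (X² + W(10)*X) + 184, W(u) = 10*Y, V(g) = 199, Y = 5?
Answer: 86879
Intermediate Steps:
c(E) = 7 (c(E) = 4 + 3 = 7)
W(u) = 50 (W(u) = 10*5 = 50)
b(X) = -182 - X² - 50*X (b(X) = 2 - ((X² + 50*X) + 184) = 2 - (184 + X² + 50*X) = 2 + (-184 - X² - 50*X) = -182 - X² - 50*X)
(V(324) + 87261) + b(c(-1)) = (199 + 87261) + (-182 - 1*7² - 50*7) = 87460 + (-182 - 1*49 - 350) = 87460 + (-182 - 49 - 350) = 87460 - 581 = 86879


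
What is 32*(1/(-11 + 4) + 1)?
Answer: 192/7 ≈ 27.429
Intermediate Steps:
32*(1/(-11 + 4) + 1) = 32*(1/(-7) + 1) = 32*(-1/7 + 1) = 32*(6/7) = 192/7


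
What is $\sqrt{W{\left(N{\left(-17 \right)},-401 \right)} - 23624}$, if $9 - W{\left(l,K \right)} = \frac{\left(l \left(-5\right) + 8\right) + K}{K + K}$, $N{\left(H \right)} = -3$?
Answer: $\frac{2 i \sqrt{949347851}}{401} \approx 153.67 i$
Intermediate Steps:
$W{\left(l,K \right)} = 9 - \frac{8 + K - 5 l}{2 K}$ ($W{\left(l,K \right)} = 9 - \frac{\left(l \left(-5\right) + 8\right) + K}{K + K} = 9 - \frac{\left(- 5 l + 8\right) + K}{2 K} = 9 - \left(\left(8 - 5 l\right) + K\right) \frac{1}{2 K} = 9 - \left(8 + K - 5 l\right) \frac{1}{2 K} = 9 - \frac{8 + K - 5 l}{2 K}$)
$\sqrt{W{\left(N{\left(-17 \right)},-401 \right)} - 23624} = \sqrt{\frac{-8 + 5 \left(-3\right) + 17 \left(-401\right)}{2 \left(-401\right)} - 23624} = \sqrt{\frac{1}{2} \left(- \frac{1}{401}\right) \left(-8 - 15 - 6817\right) - 23624} = \sqrt{\frac{1}{2} \left(- \frac{1}{401}\right) \left(-6840\right) - 23624} = \sqrt{\frac{3420}{401} - 23624} = \sqrt{- \frac{9469804}{401}} = \frac{2 i \sqrt{949347851}}{401}$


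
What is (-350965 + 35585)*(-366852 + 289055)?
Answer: 24535617860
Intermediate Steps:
(-350965 + 35585)*(-366852 + 289055) = -315380*(-77797) = 24535617860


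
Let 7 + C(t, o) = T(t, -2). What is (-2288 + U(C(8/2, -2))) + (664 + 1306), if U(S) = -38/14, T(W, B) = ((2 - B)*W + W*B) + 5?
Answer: -2245/7 ≈ -320.71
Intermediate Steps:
T(W, B) = 5 + B*W + W*(2 - B) (T(W, B) = (W*(2 - B) + B*W) + 5 = (B*W + W*(2 - B)) + 5 = 5 + B*W + W*(2 - B))
C(t, o) = -2 + 2*t (C(t, o) = -7 + (5 + 2*t) = -2 + 2*t)
U(S) = -19/7 (U(S) = -38*1/14 = -19/7)
(-2288 + U(C(8/2, -2))) + (664 + 1306) = (-2288 - 19/7) + (664 + 1306) = -16035/7 + 1970 = -2245/7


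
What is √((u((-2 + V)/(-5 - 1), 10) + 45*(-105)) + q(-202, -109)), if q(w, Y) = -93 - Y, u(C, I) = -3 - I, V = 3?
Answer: I*√4722 ≈ 68.717*I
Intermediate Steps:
√((u((-2 + V)/(-5 - 1), 10) + 45*(-105)) + q(-202, -109)) = √(((-3 - 1*10) + 45*(-105)) + (-93 - 1*(-109))) = √(((-3 - 10) - 4725) + (-93 + 109)) = √((-13 - 4725) + 16) = √(-4738 + 16) = √(-4722) = I*√4722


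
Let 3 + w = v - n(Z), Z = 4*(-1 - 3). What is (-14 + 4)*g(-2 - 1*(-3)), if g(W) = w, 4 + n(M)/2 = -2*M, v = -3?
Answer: 620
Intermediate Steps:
Z = -16 (Z = 4*(-4) = -16)
n(M) = -8 - 4*M (n(M) = -8 + 2*(-2*M) = -8 - 4*M)
w = -62 (w = -3 + (-3 - (-8 - 4*(-16))) = -3 + (-3 - (-8 + 64)) = -3 + (-3 - 1*56) = -3 + (-3 - 56) = -3 - 59 = -62)
g(W) = -62
(-14 + 4)*g(-2 - 1*(-3)) = (-14 + 4)*(-62) = -10*(-62) = 620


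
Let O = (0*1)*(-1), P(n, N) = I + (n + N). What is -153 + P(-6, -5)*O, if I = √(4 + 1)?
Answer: -153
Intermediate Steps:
I = √5 ≈ 2.2361
P(n, N) = N + n + √5 (P(n, N) = √5 + (n + N) = √5 + (N + n) = N + n + √5)
O = 0 (O = 0*(-1) = 0)
-153 + P(-6, -5)*O = -153 + (-5 - 6 + √5)*0 = -153 + (-11 + √5)*0 = -153 + 0 = -153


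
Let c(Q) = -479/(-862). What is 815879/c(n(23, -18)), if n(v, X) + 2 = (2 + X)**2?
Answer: 703287698/479 ≈ 1.4682e+6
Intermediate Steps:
n(v, X) = -2 + (2 + X)**2
c(Q) = 479/862 (c(Q) = -479*(-1/862) = 479/862)
815879/c(n(23, -18)) = 815879/(479/862) = 815879*(862/479) = 703287698/479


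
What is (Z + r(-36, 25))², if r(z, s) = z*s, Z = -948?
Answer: 3415104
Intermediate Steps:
r(z, s) = s*z
(Z + r(-36, 25))² = (-948 + 25*(-36))² = (-948 - 900)² = (-1848)² = 3415104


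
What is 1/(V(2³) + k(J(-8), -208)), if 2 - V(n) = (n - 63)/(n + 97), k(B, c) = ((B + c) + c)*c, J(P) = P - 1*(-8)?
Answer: 21/1817141 ≈ 1.1557e-5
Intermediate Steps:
J(P) = 8 + P (J(P) = P + 8 = 8 + P)
k(B, c) = c*(B + 2*c) (k(B, c) = (B + 2*c)*c = c*(B + 2*c))
V(n) = 2 - (-63 + n)/(97 + n) (V(n) = 2 - (n - 63)/(n + 97) = 2 - (-63 + n)/(97 + n))
1/(V(2³) + k(J(-8), -208)) = 1/((257 + 2³)/(97 + 2³) - 208*((8 - 8) + 2*(-208))) = 1/((257 + 8)/(97 + 8) - 208*(0 - 416)) = 1/(265/105 - 208*(-416)) = 1/((1/105)*265 + 86528) = 1/(53/21 + 86528) = 1/(1817141/21) = 21/1817141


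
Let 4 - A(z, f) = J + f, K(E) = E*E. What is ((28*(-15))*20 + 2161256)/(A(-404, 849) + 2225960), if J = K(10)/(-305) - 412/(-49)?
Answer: 6434886584/6650844583 ≈ 0.96753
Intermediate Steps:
K(E) = E²
J = 24152/2989 (J = 10²/(-305) - 412/(-49) = 100*(-1/305) - 412*(-1/49) = -20/61 + 412/49 = 24152/2989 ≈ 8.0803)
A(z, f) = -12196/2989 - f (A(z, f) = 4 - (24152/2989 + f) = 4 + (-24152/2989 - f) = -12196/2989 - f)
((28*(-15))*20 + 2161256)/(A(-404, 849) + 2225960) = ((28*(-15))*20 + 2161256)/((-12196/2989 - 1*849) + 2225960) = (-420*20 + 2161256)/((-12196/2989 - 849) + 2225960) = (-8400 + 2161256)/(-2549857/2989 + 2225960) = 2152856/(6650844583/2989) = 2152856*(2989/6650844583) = 6434886584/6650844583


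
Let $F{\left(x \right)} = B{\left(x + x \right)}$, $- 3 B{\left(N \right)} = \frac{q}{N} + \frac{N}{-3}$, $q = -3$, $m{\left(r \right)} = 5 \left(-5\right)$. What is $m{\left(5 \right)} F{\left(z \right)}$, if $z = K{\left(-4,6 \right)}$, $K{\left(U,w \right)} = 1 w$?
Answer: $- \frac{425}{12} \approx -35.417$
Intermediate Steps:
$K{\left(U,w \right)} = w$
$m{\left(r \right)} = -25$
$z = 6$
$B{\left(N \right)} = \frac{1}{N} + \frac{N}{9}$ ($B{\left(N \right)} = - \frac{- \frac{3}{N} + \frac{N}{-3}}{3} = - \frac{- \frac{3}{N} + N \left(- \frac{1}{3}\right)}{3} = - \frac{- \frac{3}{N} - \frac{N}{3}}{3} = \frac{1}{N} + \frac{N}{9}$)
$F{\left(x \right)} = \frac{1}{2 x} + \frac{2 x}{9}$ ($F{\left(x \right)} = \frac{1}{x + x} + \frac{x + x}{9} = \frac{1}{2 x} + \frac{2 x}{9}$)
$m{\left(5 \right)} F{\left(z \right)} = - 25 \frac{9 + 4 \cdot 6^{2}}{18 \cdot 6} = - 25 \cdot \frac{1}{18} \cdot \frac{1}{6} \left(9 + 4 \cdot 36\right) = - 25 \cdot \frac{1}{18} \cdot \frac{1}{6} \left(9 + 144\right) = - 25 \cdot \frac{1}{18} \cdot \frac{1}{6} \cdot 153 = \left(-25\right) \frac{17}{12} = - \frac{425}{12}$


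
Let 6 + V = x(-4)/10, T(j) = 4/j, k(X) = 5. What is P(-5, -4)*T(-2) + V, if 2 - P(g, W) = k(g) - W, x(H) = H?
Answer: 38/5 ≈ 7.6000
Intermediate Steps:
P(g, W) = -3 + W (P(g, W) = 2 - (5 - W) = 2 + (-5 + W) = -3 + W)
V = -32/5 (V = -6 - 4/10 = -6 - 4*⅒ = -6 - ⅖ = -32/5 ≈ -6.4000)
P(-5, -4)*T(-2) + V = (-3 - 4)*(4/(-2)) - 32/5 = -28*(-1)/2 - 32/5 = -7*(-2) - 32/5 = 14 - 32/5 = 38/5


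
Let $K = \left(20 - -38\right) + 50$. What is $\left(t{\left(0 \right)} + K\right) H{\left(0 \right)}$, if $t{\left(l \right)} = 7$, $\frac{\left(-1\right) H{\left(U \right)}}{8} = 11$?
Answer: $-10120$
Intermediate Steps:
$H{\left(U \right)} = -88$ ($H{\left(U \right)} = \left(-8\right) 11 = -88$)
$K = 108$ ($K = \left(20 + 38\right) + 50 = 58 + 50 = 108$)
$\left(t{\left(0 \right)} + K\right) H{\left(0 \right)} = \left(7 + 108\right) \left(-88\right) = 115 \left(-88\right) = -10120$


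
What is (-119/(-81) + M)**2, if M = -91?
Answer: 52591504/6561 ≈ 8015.8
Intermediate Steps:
(-119/(-81) + M)**2 = (-119/(-81) - 91)**2 = (-119*(-1/81) - 91)**2 = (119/81 - 91)**2 = (-7252/81)**2 = 52591504/6561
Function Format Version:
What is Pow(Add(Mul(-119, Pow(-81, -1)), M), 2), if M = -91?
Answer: Rational(52591504, 6561) ≈ 8015.8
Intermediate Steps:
Pow(Add(Mul(-119, Pow(-81, -1)), M), 2) = Pow(Add(Mul(-119, Pow(-81, -1)), -91), 2) = Pow(Add(Mul(-119, Rational(-1, 81)), -91), 2) = Pow(Add(Rational(119, 81), -91), 2) = Pow(Rational(-7252, 81), 2) = Rational(52591504, 6561)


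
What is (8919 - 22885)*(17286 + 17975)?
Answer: -492455126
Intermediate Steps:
(8919 - 22885)*(17286 + 17975) = -13966*35261 = -492455126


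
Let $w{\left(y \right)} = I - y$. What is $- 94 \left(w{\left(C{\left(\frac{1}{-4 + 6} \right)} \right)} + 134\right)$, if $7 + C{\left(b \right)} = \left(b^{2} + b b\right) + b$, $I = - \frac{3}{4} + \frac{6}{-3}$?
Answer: $- \frac{25803}{2} \approx -12902.0$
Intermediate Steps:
$I = - \frac{11}{4}$ ($I = \left(-3\right) \frac{1}{4} + 6 \left(- \frac{1}{3}\right) = - \frac{3}{4} - 2 = - \frac{11}{4} \approx -2.75$)
$C{\left(b \right)} = -7 + b + 2 b^{2}$ ($C{\left(b \right)} = -7 + \left(\left(b^{2} + b b\right) + b\right) = -7 + \left(\left(b^{2} + b^{2}\right) + b\right) = -7 + \left(2 b^{2} + b\right) = -7 + \left(b + 2 b^{2}\right) = -7 + b + 2 b^{2}$)
$w{\left(y \right)} = - \frac{11}{4} - y$
$- 94 \left(w{\left(C{\left(\frac{1}{-4 + 6} \right)} \right)} + 134\right) = - 94 \left(\left(- \frac{11}{4} - \left(-7 + \frac{1}{-4 + 6} + 2 \left(\frac{1}{-4 + 6}\right)^{2}\right)\right) + 134\right) = - 94 \left(\left(- \frac{11}{4} - \left(-7 + \frac{1}{2} + 2 \left(\frac{1}{2}\right)^{2}\right)\right) + 134\right) = - 94 \left(\left(- \frac{11}{4} - \left(-7 + \frac{1}{2} + \frac{2}{4}\right)\right) + 134\right) = - 94 \left(\left(- \frac{11}{4} - \left(-7 + \frac{1}{2} + 2 \cdot \frac{1}{4}\right)\right) + 134\right) = - 94 \left(\left(- \frac{11}{4} - \left(-7 + \frac{1}{2} + \frac{1}{2}\right)\right) + 134\right) = - 94 \left(\left(- \frac{11}{4} - -6\right) + 134\right) = - 94 \left(\left(- \frac{11}{4} + 6\right) + 134\right) = - 94 \left(\frac{13}{4} + 134\right) = \left(-94\right) \frac{549}{4} = - \frac{25803}{2}$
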